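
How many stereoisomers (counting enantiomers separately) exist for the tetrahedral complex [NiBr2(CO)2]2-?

In a tetrahedral complex all four positions are equivalent and every pair of ligands is adjacent — there is no cis/trans distinction.
Only one geometric arrangement is possible.

1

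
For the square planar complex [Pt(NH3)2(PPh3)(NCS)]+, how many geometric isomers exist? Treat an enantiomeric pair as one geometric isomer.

A square has two trans pairs of vertices; adjacent vertices are cis.
There are 2 geometric isomers: NH3 cis; NH3 trans.

2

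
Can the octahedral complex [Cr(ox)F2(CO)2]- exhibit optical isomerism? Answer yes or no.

yes

The six octahedral sites form three mutually perpendicular trans pairs.
Each ox is bidentate and must span two cis positions.
Working through the distinct placements yields 3 geometric isomers: F cis, CO trans; F cis, CO cis (chiral); F trans, CO cis.
One of these lacks any improper symmetry element and so occurs as an enantiomeric pair, giving 3 + 1 = 4 stereoisomers in total.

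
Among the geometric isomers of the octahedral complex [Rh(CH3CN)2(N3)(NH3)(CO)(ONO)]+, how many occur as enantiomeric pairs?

In an octahedral complex each vertex has one trans partner and four cis neighbours.
Placing the ligands in turn and identifying arrangements related by rotation or reflection leaves 9 distinct geometric isomers.
Of these, 6 lack any improper symmetry element and so occur as enantiomeric pairs, giving 9 + 6 = 15 stereoisomers in total.

6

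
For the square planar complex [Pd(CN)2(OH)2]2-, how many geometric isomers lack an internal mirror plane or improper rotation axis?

0

In a square planar complex each vertex has one trans partner and two cis neighbours.
There are 2 geometric isomers: CN cis; CN trans.
Each arrangement has an internal mirror plane or centre of symmetry, so none is chiral.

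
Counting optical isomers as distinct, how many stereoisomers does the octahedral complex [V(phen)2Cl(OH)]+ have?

3

Each phen is bidentate and must span two cis positions.
Working through the distinct placements yields 2 geometric isomers: Cl and OH mutually trans; Cl and OH mutually cis (chiral).
One of these lacks any improper symmetry element and so occurs as an enantiomeric pair, giving 2 + 1 = 3 stereoisomers in total.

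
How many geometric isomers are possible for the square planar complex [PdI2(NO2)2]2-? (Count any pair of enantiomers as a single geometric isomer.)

2

In a square planar complex each vertex has one trans partner and two cis neighbours.
Systematic placement gives 2 geometric isomers: I cis; I trans.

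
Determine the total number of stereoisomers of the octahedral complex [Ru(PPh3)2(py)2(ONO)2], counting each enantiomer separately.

In an octahedral complex each vertex has one trans partner and four cis neighbours.
The distinct arrangements are (5 in all): PPh3 trans, py trans, ONO trans; PPh3 cis, py cis, ONO trans; PPh3 cis, py trans, ONO cis; PPh3 cis, py cis, ONO cis (chiral); PPh3 trans, py cis, ONO cis.
One of these lacks any improper symmetry element and so occurs as an enantiomeric pair, giving 5 + 1 = 6 stereoisomers in total.

6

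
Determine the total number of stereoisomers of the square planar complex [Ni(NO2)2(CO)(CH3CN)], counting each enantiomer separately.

In a square planar complex each vertex has one trans partner and two cis neighbours.
There are 2 geometric isomers: NO2 cis; NO2 trans.
Each arrangement has an internal mirror plane or centre of symmetry, so none is chiral.

2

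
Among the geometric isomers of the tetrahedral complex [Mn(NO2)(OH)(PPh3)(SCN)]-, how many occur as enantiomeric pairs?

1

All four vertices of a tetrahedron are equivalent and mutually adjacent, so cis/trans isomerism cannot arise.
Only one geometric arrangement is possible; it has no improper symmetry element, so it exists as a pair of enantiomers (2 stereoisomers).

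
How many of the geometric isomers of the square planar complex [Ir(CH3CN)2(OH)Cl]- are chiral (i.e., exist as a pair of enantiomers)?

Working through the distinct placements yields 2 geometric isomers: CH3CN cis; CH3CN trans.
Each arrangement has an internal mirror plane or centre of symmetry, so none is chiral.

0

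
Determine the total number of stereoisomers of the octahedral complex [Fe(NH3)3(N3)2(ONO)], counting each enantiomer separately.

3

The six octahedral sites form three mutually perpendicular trans pairs.
There are 3 geometric isomers: NH3 mer, N3 trans; NH3 fac, N3 cis; NH3 mer, N3 cis.
Each arrangement has an internal mirror plane or centre of symmetry, so none is chiral.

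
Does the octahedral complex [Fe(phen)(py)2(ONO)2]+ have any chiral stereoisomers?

yes

In an octahedral complex each vertex has one trans partner and four cis neighbours.
Each phen is bidentate and must span two cis positions.
There are 3 geometric isomers: py cis, ONO trans; py trans, ONO cis; py cis, ONO cis (chiral).
One of these lacks any improper symmetry element and so occurs as an enantiomeric pair, giving 3 + 1 = 4 stereoisomers in total.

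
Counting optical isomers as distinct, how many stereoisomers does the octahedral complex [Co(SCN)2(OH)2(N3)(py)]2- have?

An octahedron has six vertices in three trans pairs; every non-trans pair is cis.
There are 6 geometric isomers: SCN cis, OH cis (3 arrangements, 2 chiral); SCN trans, OH cis; SCN cis, OH trans; SCN trans, OH trans.
Of these, 2 lack any improper symmetry element and so occur as enantiomeric pairs, giving 6 + 2 = 8 stereoisomers in total.

8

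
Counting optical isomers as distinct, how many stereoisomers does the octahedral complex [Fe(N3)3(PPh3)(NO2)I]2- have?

The six octahedral sites form three mutually perpendicular trans pairs.
There are 4 geometric isomers: N3 mer (3 arrangements); N3 fac (chiral).
One of these lacks any improper symmetry element and so occurs as an enantiomeric pair, giving 4 + 1 = 5 stereoisomers in total.

5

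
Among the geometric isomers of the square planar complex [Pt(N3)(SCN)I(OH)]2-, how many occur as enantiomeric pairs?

0

In a square planar complex each vertex has one trans partner and two cis neighbours.
There are 3 geometric isomers: (I/OH trans, N3/SCN trans); (I/SCN trans, N3/OH trans); (I/N3 trans, OH/SCN trans).
Each arrangement has an internal mirror plane or centre of symmetry, so none is chiral.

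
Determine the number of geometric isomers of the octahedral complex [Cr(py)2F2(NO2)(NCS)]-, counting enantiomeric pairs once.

6

In an octahedral complex each vertex has one trans partner and four cis neighbours.
The distinct arrangements are (6 in all): py trans, F trans; py cis, F trans; py trans, F cis; py cis, F cis (3 arrangements, 2 chiral).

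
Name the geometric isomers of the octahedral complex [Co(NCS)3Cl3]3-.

An octahedron has six vertices in three trans pairs; every non-trans pair is cis.
Working through the distinct placements yields 2 geometric isomers: NCS mer; NCS fac.

fac and mer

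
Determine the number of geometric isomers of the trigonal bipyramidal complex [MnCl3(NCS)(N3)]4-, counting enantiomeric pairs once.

A trigonal bipyramid has two axial and three equatorial sites, which are chemically inequivalent.
Working through the distinct placements yields 4 geometric isomers: NCS equatorial, N3 equatorial; NCS equatorial, N3 axial; NCS axial, N3 equatorial; NCS axial, N3 axial.

4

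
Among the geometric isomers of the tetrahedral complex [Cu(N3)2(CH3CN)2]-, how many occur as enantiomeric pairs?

0

In a tetrahedral complex all four positions are equivalent and every pair of ligands is adjacent — there is no cis/trans distinction.
Only one geometric arrangement is possible.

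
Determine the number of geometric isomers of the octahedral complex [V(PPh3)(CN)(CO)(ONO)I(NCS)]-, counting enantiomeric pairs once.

The six octahedral sites form three mutually perpendicular trans pairs.
Systematic enumeration (placing each ligand type in turn and discarding arrangements equivalent by rotation or reflection) gives 15 geometric isomers.

15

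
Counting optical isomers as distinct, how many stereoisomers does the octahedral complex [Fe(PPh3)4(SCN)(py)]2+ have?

2

The six octahedral sites form three mutually perpendicular trans pairs.
Working through the distinct placements yields 2 geometric isomers: SCN and py mutually trans; SCN and py mutually cis.
Each arrangement has an internal mirror plane or centre of symmetry, so none is chiral.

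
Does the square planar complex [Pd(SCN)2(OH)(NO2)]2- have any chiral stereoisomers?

A square has two trans pairs of vertices; adjacent vertices are cis.
There are 2 geometric isomers: SCN cis; SCN trans.
Each arrangement has an internal mirror plane or centre of symmetry, so none is chiral.

no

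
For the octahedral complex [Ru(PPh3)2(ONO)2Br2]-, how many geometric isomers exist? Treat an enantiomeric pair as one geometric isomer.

The six octahedral sites form three mutually perpendicular trans pairs.
Working through the distinct placements yields 5 geometric isomers: PPh3 trans, ONO trans, Br trans; PPh3 cis, ONO cis, Br trans; PPh3 trans, ONO cis, Br cis; PPh3 cis, ONO cis, Br cis (chiral); PPh3 cis, ONO trans, Br cis.

5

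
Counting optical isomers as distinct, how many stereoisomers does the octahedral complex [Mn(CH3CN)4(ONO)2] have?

2

There are 2 geometric isomers: ONO trans; ONO cis.
Each arrangement has an internal mirror plane or centre of symmetry, so none is chiral.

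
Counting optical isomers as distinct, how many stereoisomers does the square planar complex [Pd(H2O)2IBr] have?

2

A square has two trans pairs of vertices; adjacent vertices are cis.
Systematic placement gives 2 geometric isomers: H2O cis; H2O trans.
Each arrangement has an internal mirror plane or centre of symmetry, so none is chiral.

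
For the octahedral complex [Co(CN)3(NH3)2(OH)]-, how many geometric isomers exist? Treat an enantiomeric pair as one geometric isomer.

The six octahedral sites form three mutually perpendicular trans pairs.
Systematic placement gives 3 geometric isomers: CN mer, NH3 cis; CN mer, NH3 trans; CN fac, NH3 cis.

3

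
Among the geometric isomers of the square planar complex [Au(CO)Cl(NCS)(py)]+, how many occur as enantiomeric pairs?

0

The distinct arrangements are (3 in all): (CO/NCS trans, Cl/py trans); (CO/py trans, Cl/NCS trans); (CO/Cl trans, NCS/py trans).
Each arrangement has an internal mirror plane or centre of symmetry, so none is chiral.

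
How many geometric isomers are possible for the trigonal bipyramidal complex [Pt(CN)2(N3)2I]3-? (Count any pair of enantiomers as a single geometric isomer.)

5

A trigonal bipyramid has two axial and three equatorial sites, which are chemically inequivalent.
Exhaustive case analysis gives 5 geometric isomers.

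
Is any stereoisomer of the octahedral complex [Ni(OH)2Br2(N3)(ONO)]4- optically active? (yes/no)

yes

The six octahedral sites form three mutually perpendicular trans pairs.
The distinct arrangements are (6 in all): OH cis, Br trans; OH trans, Br trans; OH cis, Br cis (3 arrangements, 2 chiral); OH trans, Br cis.
Of these, 2 lack any improper symmetry element and so occur as enantiomeric pairs, giving 6 + 2 = 8 stereoisomers in total.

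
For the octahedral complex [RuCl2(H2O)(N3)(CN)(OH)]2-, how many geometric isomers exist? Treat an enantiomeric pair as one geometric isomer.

9

The six octahedral sites form three mutually perpendicular trans pairs.
Systematic enumeration (placing each ligand type in turn and discarding arrangements equivalent by rotation or reflection) gives 9 geometric isomers.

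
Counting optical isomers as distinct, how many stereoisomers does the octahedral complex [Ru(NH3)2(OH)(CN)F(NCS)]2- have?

15

Placing the ligands in turn and identifying arrangements related by rotation or reflection leaves 9 distinct geometric isomers.
Of these, 6 lack any improper symmetry element and so occur as enantiomeric pairs, giving 9 + 6 = 15 stereoisomers in total.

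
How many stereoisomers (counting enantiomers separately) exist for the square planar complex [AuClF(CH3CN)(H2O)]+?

In a square planar complex each vertex has one trans partner and two cis neighbours.
Systematic placement gives 3 geometric isomers: (CH3CN/F trans, Cl/H2O trans); (CH3CN/H2O trans, Cl/F trans); (CH3CN/Cl trans, F/H2O trans).
Each arrangement has an internal mirror plane or centre of symmetry, so none is chiral.

3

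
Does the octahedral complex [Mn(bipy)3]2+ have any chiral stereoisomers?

The six octahedral sites form three mutually perpendicular trans pairs.
Each bipy is bidentate and must span two cis positions.
Only one geometric arrangement is possible; it has no improper symmetry element, so it exists as a pair of enantiomers (2 stereoisomers).

yes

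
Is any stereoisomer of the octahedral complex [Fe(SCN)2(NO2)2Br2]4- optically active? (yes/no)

In an octahedral complex each vertex has one trans partner and four cis neighbours.
There are 5 geometric isomers: SCN trans, NO2 trans, Br trans; SCN cis, NO2 cis, Br trans; SCN trans, NO2 cis, Br cis; SCN cis, NO2 cis, Br cis (chiral); SCN cis, NO2 trans, Br cis.
One of these lacks any improper symmetry element and so occurs as an enantiomeric pair, giving 5 + 1 = 6 stereoisomers in total.

yes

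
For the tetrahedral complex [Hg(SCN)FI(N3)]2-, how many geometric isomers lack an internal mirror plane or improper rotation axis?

1

Only one geometric arrangement is possible; it has no improper symmetry element, so it exists as a pair of enantiomers (2 stereoisomers).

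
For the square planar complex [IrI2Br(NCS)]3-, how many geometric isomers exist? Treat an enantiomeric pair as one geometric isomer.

In a square planar complex each vertex has one trans partner and two cis neighbours.
Systematic placement gives 2 geometric isomers: I cis; I trans.

2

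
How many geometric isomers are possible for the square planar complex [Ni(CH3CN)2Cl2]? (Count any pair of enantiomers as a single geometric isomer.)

2

In a square planar complex each vertex has one trans partner and two cis neighbours.
There are 2 geometric isomers: CH3CN cis; CH3CN trans.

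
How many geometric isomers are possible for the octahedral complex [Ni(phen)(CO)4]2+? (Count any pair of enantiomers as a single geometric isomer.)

Each phen is bidentate and must span two cis positions.
Only one geometric arrangement is possible.

1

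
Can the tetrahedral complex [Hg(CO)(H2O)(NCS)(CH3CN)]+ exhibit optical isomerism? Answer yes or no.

In a tetrahedral complex all four positions are equivalent and every pair of ligands is adjacent — there is no cis/trans distinction.
Only one geometric arrangement is possible; it has no improper symmetry element, so it exists as a pair of enantiomers (2 stereoisomers).

yes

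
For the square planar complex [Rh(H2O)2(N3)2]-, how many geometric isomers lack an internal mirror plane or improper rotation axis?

The distinct arrangements are (2 in all): H2O cis; H2O trans.
Each arrangement has an internal mirror plane or centre of symmetry, so none is chiral.

0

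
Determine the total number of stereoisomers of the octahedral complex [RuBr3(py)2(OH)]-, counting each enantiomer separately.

The six octahedral sites form three mutually perpendicular trans pairs.
Working through the distinct placements yields 3 geometric isomers: Br mer, py trans; Br mer, py cis; Br fac, py cis.
Each arrangement has an internal mirror plane or centre of symmetry, so none is chiral.

3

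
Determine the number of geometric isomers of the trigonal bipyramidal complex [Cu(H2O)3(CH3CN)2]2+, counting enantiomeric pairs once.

3

A trigonal bipyramid has two axial and three equatorial sites, which are chemically inequivalent.
There are 3 geometric isomers: CH3CN both axial; CH3CN one axial, one equatorial; CH3CN both equatorial.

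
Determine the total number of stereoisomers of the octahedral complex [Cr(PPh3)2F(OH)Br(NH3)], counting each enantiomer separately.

15

Exhaustive case analysis gives 9 geometric isomers.
Of these, 6 lack any improper symmetry element and so occur as enantiomeric pairs, giving 9 + 6 = 15 stereoisomers in total.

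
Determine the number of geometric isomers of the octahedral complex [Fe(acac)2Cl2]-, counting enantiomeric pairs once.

2

In an octahedral complex each vertex has one trans partner and four cis neighbours.
Each acac is bidentate and must span two cis positions.
The distinct arrangements are (2 in all): Cl trans; Cl cis (chiral).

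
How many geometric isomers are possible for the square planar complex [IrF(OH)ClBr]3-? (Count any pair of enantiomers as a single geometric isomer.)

3

In a square planar complex each vertex has one trans partner and two cis neighbours.
The distinct arrangements are (3 in all): (Br/F trans, Cl/OH trans); (Br/OH trans, Cl/F trans); (Br/Cl trans, F/OH trans).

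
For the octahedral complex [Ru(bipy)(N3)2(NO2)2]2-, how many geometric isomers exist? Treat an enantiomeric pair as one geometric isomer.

3

An octahedron has six vertices in three trans pairs; every non-trans pair is cis.
Each bipy is bidentate and must span two cis positions.
The distinct arrangements are (3 in all): N3 trans, NO2 cis; N3 cis, NO2 cis (chiral); N3 cis, NO2 trans.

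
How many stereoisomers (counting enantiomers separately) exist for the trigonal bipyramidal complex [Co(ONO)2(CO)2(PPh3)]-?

6

A trigonal bipyramid has two axial and three equatorial sites, which are chemically inequivalent.
Systematic enumeration (placing each ligand type in turn and discarding arrangements equivalent by rotation or reflection) gives 5 geometric isomers.
One of these lacks any improper symmetry element and so occurs as an enantiomeric pair, giving 5 + 1 = 6 stereoisomers in total.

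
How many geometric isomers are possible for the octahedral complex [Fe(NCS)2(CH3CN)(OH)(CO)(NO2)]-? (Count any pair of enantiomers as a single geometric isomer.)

9

In an octahedral complex each vertex has one trans partner and four cis neighbours.
Exhaustive case analysis gives 9 geometric isomers.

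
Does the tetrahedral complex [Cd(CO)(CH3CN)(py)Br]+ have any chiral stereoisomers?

Only one geometric arrangement is possible; it has no improper symmetry element, so it exists as a pair of enantiomers (2 stereoisomers).

yes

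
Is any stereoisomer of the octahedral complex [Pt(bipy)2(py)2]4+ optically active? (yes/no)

yes

An octahedron has six vertices in three trans pairs; every non-trans pair is cis.
Each bipy is bidentate and must span two cis positions.
Systematic placement gives 2 geometric isomers: py trans; py cis (chiral).
One of these lacks any improper symmetry element and so occurs as an enantiomeric pair, giving 2 + 1 = 3 stereoisomers in total.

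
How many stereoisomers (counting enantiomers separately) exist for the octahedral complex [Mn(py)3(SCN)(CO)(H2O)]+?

5

The six octahedral sites form three mutually perpendicular trans pairs.
Systematic placement gives 4 geometric isomers: py mer (3 arrangements); py fac (chiral).
One of these lacks any improper symmetry element and so occurs as an enantiomeric pair, giving 4 + 1 = 5 stereoisomers in total.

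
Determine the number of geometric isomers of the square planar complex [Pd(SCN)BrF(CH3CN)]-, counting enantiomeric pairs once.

A square has two trans pairs of vertices; adjacent vertices are cis.
There are 3 geometric isomers: (Br/F trans, CH3CN/SCN trans); (Br/SCN trans, CH3CN/F trans); (Br/CH3CN trans, F/SCN trans).

3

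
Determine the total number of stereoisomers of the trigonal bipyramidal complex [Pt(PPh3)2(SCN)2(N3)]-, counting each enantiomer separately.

Exhaustive case analysis gives 5 geometric isomers.
One of these lacks any improper symmetry element and so occurs as an enantiomeric pair, giving 5 + 1 = 6 stereoisomers in total.

6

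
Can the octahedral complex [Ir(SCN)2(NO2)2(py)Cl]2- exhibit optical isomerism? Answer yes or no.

yes

An octahedron has six vertices in three trans pairs; every non-trans pair is cis.
There are 6 geometric isomers: SCN cis, NO2 cis (3 arrangements, 2 chiral); SCN trans, NO2 cis; SCN cis, NO2 trans; SCN trans, NO2 trans.
Of these, 2 lack any improper symmetry element and so occur as enantiomeric pairs, giving 6 + 2 = 8 stereoisomers in total.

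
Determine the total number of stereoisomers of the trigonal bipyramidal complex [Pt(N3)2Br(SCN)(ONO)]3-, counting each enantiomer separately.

Placing the ligands in turn and identifying arrangements related by rotation or reflection leaves 7 distinct geometric isomers.
Of these, 3 lack any improper symmetry element and so occur as enantiomeric pairs, giving 7 + 3 = 10 stereoisomers in total.

10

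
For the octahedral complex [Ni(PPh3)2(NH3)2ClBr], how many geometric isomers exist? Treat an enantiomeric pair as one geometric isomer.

An octahedron has six vertices in three trans pairs; every non-trans pair is cis.
There are 6 geometric isomers: PPh3 trans, NH3 trans; PPh3 cis, NH3 cis (3 arrangements, 2 chiral); PPh3 trans, NH3 cis; PPh3 cis, NH3 trans.

6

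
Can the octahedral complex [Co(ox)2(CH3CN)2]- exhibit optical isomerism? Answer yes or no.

yes

Each ox is bidentate and must span two cis positions.
Working through the distinct placements yields 2 geometric isomers: CH3CN trans; CH3CN cis (chiral).
One of these lacks any improper symmetry element and so occurs as an enantiomeric pair, giving 2 + 1 = 3 stereoisomers in total.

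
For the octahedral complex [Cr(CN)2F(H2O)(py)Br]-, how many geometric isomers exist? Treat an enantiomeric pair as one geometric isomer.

9

An octahedron has six vertices in three trans pairs; every non-trans pair is cis.
Exhaustive case analysis gives 9 geometric isomers.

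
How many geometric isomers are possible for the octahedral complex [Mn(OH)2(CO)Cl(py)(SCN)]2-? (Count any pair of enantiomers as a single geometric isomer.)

9

Placing the ligands in turn and identifying arrangements related by rotation or reflection leaves 9 distinct geometric isomers.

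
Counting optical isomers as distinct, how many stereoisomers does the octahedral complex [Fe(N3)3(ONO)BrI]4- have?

5

An octahedron has six vertices in three trans pairs; every non-trans pair is cis.
The distinct arrangements are (4 in all): N3 mer (3 arrangements); N3 fac (chiral).
One of these lacks any improper symmetry element and so occurs as an enantiomeric pair, giving 4 + 1 = 5 stereoisomers in total.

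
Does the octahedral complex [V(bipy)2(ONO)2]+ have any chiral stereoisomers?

Each bipy is bidentate and must span two cis positions.
There are 2 geometric isomers: ONO trans; ONO cis (chiral).
One of these lacks any improper symmetry element and so occurs as an enantiomeric pair, giving 2 + 1 = 3 stereoisomers in total.

yes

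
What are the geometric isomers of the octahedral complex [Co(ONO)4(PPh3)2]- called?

cis and trans

The six octahedral sites form three mutually perpendicular trans pairs.
Systematic placement gives 2 geometric isomers: PPh3 trans; PPh3 cis.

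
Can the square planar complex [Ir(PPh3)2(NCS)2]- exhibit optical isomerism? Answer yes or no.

no

A square has two trans pairs of vertices; adjacent vertices are cis.
Systematic placement gives 2 geometric isomers: PPh3 cis; PPh3 trans.
Each arrangement has an internal mirror plane or centre of symmetry, so none is chiral.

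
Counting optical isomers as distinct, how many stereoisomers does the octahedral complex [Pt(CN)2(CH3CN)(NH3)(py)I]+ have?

In an octahedral complex each vertex has one trans partner and four cis neighbours.
Placing the ligands in turn and identifying arrangements related by rotation or reflection leaves 9 distinct geometric isomers.
Of these, 6 lack any improper symmetry element and so occur as enantiomeric pairs, giving 9 + 6 = 15 stereoisomers in total.

15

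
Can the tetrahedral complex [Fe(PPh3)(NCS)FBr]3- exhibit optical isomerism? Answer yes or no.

All four vertices of a tetrahedron are equivalent and mutually adjacent, so cis/trans isomerism cannot arise.
Only one geometric arrangement is possible; it has no improper symmetry element, so it exists as a pair of enantiomers (2 stereoisomers).

yes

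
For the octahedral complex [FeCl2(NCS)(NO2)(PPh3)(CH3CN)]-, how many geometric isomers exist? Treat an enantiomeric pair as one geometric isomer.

In an octahedral complex each vertex has one trans partner and four cis neighbours.
Exhaustive case analysis gives 9 geometric isomers.

9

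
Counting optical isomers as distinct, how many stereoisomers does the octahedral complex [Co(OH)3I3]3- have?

2

There are 2 geometric isomers: OH mer; OH fac.
Each arrangement has an internal mirror plane or centre of symmetry, so none is chiral.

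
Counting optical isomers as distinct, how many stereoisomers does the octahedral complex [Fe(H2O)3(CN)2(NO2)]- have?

3

The six octahedral sites form three mutually perpendicular trans pairs.
The distinct arrangements are (3 in all): H2O mer, CN trans; H2O fac, CN cis; H2O mer, CN cis.
Each arrangement has an internal mirror plane or centre of symmetry, so none is chiral.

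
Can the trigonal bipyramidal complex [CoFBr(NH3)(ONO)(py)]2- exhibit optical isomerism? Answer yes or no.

Systematic enumeration (placing each ligand type in turn and discarding arrangements equivalent by rotation or reflection) gives 10 geometric isomers.
Of these, 10 lack any improper symmetry element and so occur as enantiomeric pairs, giving 10 + 10 = 20 stereoisomers in total.

yes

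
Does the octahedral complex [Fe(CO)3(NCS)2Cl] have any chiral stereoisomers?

no

The distinct arrangements are (3 in all): CO mer, NCS trans; CO mer, NCS cis; CO fac, NCS cis.
Each arrangement has an internal mirror plane or centre of symmetry, so none is chiral.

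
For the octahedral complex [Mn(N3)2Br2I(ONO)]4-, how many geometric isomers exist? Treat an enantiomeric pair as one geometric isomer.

6

In an octahedral complex each vertex has one trans partner and four cis neighbours.
Systematic placement gives 6 geometric isomers: N3 cis, Br trans; N3 trans, Br trans; N3 cis, Br cis (3 arrangements, 2 chiral); N3 trans, Br cis.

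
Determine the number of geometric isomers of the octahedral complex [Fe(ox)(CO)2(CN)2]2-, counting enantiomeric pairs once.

Each ox is bidentate and must span two cis positions.
Working through the distinct placements yields 3 geometric isomers: CO cis, CN trans; CO cis, CN cis (chiral); CO trans, CN cis.

3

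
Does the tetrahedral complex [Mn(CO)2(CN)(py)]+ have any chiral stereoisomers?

no

Only one geometric arrangement is possible.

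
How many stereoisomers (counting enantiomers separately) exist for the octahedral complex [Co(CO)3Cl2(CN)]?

3

An octahedron has six vertices in three trans pairs; every non-trans pair is cis.
Working through the distinct placements yields 3 geometric isomers: CO mer, Cl trans; CO fac, Cl cis; CO mer, Cl cis.
Each arrangement has an internal mirror plane or centre of symmetry, so none is chiral.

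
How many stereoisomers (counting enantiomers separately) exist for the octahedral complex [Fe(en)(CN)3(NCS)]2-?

2

In an octahedral complex each vertex has one trans partner and four cis neighbours.
Each en is bidentate and must span two cis positions.
Working through the distinct placements yields 2 geometric isomers: CN mer; CN fac.
Each arrangement has an internal mirror plane or centre of symmetry, so none is chiral.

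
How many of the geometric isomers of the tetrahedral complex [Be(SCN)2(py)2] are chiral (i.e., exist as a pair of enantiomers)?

Only one geometric arrangement is possible.

0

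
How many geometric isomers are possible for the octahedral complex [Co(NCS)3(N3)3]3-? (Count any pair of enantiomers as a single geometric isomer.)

2

Working through the distinct placements yields 2 geometric isomers: NCS mer; NCS fac.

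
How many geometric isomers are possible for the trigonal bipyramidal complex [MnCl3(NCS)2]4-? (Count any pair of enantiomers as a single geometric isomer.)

In a trigonal bipyramid the two axial positions differ from the three equatorial ones.
Systematic placement gives 3 geometric isomers: NCS both equatorial; NCS one axial, one equatorial; NCS both axial.

3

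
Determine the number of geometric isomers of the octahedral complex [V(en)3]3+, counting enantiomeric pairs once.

Each en is bidentate and must span two cis positions.
Only one geometric arrangement is possible; it has no improper symmetry element, so it exists as a pair of enantiomers (2 stereoisomers).

1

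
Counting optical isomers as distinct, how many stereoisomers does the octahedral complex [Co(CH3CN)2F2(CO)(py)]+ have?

Systematic placement gives 6 geometric isomers: CH3CN trans, F cis; CH3CN trans, F trans; CH3CN cis, F cis (3 arrangements, 2 chiral); CH3CN cis, F trans.
Of these, 2 lack any improper symmetry element and so occur as enantiomeric pairs, giving 6 + 2 = 8 stereoisomers in total.

8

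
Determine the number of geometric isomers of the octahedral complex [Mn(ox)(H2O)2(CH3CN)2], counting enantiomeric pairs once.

3

The six octahedral sites form three mutually perpendicular trans pairs.
Each ox is bidentate and must span two cis positions.
The distinct arrangements are (3 in all): H2O cis, CH3CN trans; H2O cis, CH3CN cis (chiral); H2O trans, CH3CN cis.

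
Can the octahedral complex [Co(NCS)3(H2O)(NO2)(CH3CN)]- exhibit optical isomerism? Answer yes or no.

yes

An octahedron has six vertices in three trans pairs; every non-trans pair is cis.
The distinct arrangements are (4 in all): NCS mer (3 arrangements); NCS fac (chiral).
One of these lacks any improper symmetry element and so occurs as an enantiomeric pair, giving 4 + 1 = 5 stereoisomers in total.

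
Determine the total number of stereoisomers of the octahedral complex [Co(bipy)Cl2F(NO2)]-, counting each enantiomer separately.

In an octahedral complex each vertex has one trans partner and four cis neighbours.
Each bipy is bidentate and must span two cis positions.
The distinct arrangements are (4 in all): Cl trans; Cl cis (3 arrangements, 2 chiral).
Of these, 2 lack any improper symmetry element and so occur as enantiomeric pairs, giving 4 + 2 = 6 stereoisomers in total.

6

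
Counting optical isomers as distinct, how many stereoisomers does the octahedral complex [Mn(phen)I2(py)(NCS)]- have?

6

The six octahedral sites form three mutually perpendicular trans pairs.
Each phen is bidentate and must span two cis positions.
The distinct arrangements are (4 in all): I trans; I cis (3 arrangements, 2 chiral).
Of these, 2 lack any improper symmetry element and so occur as enantiomeric pairs, giving 4 + 2 = 6 stereoisomers in total.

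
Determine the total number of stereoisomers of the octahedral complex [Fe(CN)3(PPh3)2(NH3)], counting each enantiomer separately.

3

An octahedron has six vertices in three trans pairs; every non-trans pair is cis.
Systematic placement gives 3 geometric isomers: CN mer, PPh3 trans; CN mer, PPh3 cis; CN fac, PPh3 cis.
Each arrangement has an internal mirror plane or centre of symmetry, so none is chiral.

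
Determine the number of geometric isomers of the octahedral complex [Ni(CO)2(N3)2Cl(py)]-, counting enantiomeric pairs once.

There are 6 geometric isomers: CO trans, N3 cis; CO trans, N3 trans; CO cis, N3 cis (3 arrangements, 2 chiral); CO cis, N3 trans.

6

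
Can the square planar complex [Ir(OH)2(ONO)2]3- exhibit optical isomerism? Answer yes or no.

A square has two trans pairs of vertices; adjacent vertices are cis.
There are 2 geometric isomers: OH cis; OH trans.
Each arrangement has an internal mirror plane or centre of symmetry, so none is chiral.

no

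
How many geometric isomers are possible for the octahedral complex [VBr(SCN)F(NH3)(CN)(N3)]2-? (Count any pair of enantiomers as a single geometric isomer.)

15

The six octahedral sites form three mutually perpendicular trans pairs.
Systematic enumeration (placing each ligand type in turn and discarding arrangements equivalent by rotation or reflection) gives 15 geometric isomers.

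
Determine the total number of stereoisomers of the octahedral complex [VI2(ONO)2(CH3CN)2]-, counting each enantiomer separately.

An octahedron has six vertices in three trans pairs; every non-trans pair is cis.
There are 5 geometric isomers: I trans, ONO trans, CH3CN trans; I cis, ONO cis, CH3CN trans; I cis, ONO trans, CH3CN cis; I cis, ONO cis, CH3CN cis (chiral); I trans, ONO cis, CH3CN cis.
One of these lacks any improper symmetry element and so occurs as an enantiomeric pair, giving 5 + 1 = 6 stereoisomers in total.

6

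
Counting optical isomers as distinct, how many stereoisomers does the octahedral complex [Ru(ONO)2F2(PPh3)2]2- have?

6

The six octahedral sites form three mutually perpendicular trans pairs.
The distinct arrangements are (5 in all): ONO trans, F trans, PPh3 trans; ONO cis, F trans, PPh3 cis; ONO cis, F cis, PPh3 trans; ONO cis, F cis, PPh3 cis (chiral); ONO trans, F cis, PPh3 cis.
One of these lacks any improper symmetry element and so occurs as an enantiomeric pair, giving 5 + 1 = 6 stereoisomers in total.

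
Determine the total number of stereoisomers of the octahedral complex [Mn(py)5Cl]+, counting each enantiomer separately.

An octahedron has six vertices in three trans pairs; every non-trans pair is cis.
Only one geometric arrangement is possible.

1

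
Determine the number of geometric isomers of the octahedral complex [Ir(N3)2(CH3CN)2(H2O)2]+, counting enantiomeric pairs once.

The distinct arrangements are (5 in all): N3 trans, CH3CN trans, H2O trans; N3 cis, CH3CN trans, H2O cis; N3 trans, CH3CN cis, H2O cis; N3 cis, CH3CN cis, H2O cis (chiral); N3 cis, CH3CN cis, H2O trans.

5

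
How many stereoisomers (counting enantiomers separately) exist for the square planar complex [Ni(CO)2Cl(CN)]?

Working through the distinct placements yields 2 geometric isomers: CO cis; CO trans.
Each arrangement has an internal mirror plane or centre of symmetry, so none is chiral.

2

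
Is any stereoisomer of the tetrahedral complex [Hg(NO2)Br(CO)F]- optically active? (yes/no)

All four vertices of a tetrahedron are equivalent and mutually adjacent, so cis/trans isomerism cannot arise.
Only one geometric arrangement is possible; it has no improper symmetry element, so it exists as a pair of enantiomers (2 stereoisomers).

yes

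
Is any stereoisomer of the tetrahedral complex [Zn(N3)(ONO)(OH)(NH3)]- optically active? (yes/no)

yes

All four vertices of a tetrahedron are equivalent and mutually adjacent, so cis/trans isomerism cannot arise.
Only one geometric arrangement is possible; it has no improper symmetry element, so it exists as a pair of enantiomers (2 stereoisomers).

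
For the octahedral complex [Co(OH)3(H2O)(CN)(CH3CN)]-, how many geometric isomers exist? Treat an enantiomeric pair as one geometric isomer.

4

The six octahedral sites form three mutually perpendicular trans pairs.
Systematic placement gives 4 geometric isomers: OH mer (3 arrangements); OH fac (chiral).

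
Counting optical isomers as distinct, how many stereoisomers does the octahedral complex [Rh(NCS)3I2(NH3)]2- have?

3

There are 3 geometric isomers: NCS mer, I trans; NCS fac, I cis; NCS mer, I cis.
Each arrangement has an internal mirror plane or centre of symmetry, so none is chiral.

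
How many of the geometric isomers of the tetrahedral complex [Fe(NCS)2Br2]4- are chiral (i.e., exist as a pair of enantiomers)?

0

All four vertices of a tetrahedron are equivalent and mutually adjacent, so cis/trans isomerism cannot arise.
Only one geometric arrangement is possible.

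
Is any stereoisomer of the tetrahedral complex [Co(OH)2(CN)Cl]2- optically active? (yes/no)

All four vertices of a tetrahedron are equivalent and mutually adjacent, so cis/trans isomerism cannot arise.
Only one geometric arrangement is possible.

no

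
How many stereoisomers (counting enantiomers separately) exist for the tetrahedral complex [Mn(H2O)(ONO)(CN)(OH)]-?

2

In a tetrahedral complex all four positions are equivalent and every pair of ligands is adjacent — there is no cis/trans distinction.
Only one geometric arrangement is possible; it has no improper symmetry element, so it exists as a pair of enantiomers (2 stereoisomers).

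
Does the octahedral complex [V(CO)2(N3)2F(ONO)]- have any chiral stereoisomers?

yes

An octahedron has six vertices in three trans pairs; every non-trans pair is cis.
Working through the distinct placements yields 6 geometric isomers: CO trans, N3 cis; CO trans, N3 trans; CO cis, N3 cis (3 arrangements, 2 chiral); CO cis, N3 trans.
Of these, 2 lack any improper symmetry element and so occur as enantiomeric pairs, giving 6 + 2 = 8 stereoisomers in total.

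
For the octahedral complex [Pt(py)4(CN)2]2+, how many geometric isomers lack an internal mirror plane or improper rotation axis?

0

In an octahedral complex each vertex has one trans partner and four cis neighbours.
Systematic placement gives 2 geometric isomers: CN trans; CN cis.
Each arrangement has an internal mirror plane or centre of symmetry, so none is chiral.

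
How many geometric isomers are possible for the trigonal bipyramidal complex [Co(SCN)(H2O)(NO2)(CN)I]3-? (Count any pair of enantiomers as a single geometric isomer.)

In a trigonal bipyramid the two axial positions differ from the three equatorial ones.
Systematic enumeration (placing each ligand type in turn and discarding arrangements equivalent by rotation or reflection) gives 10 geometric isomers.

10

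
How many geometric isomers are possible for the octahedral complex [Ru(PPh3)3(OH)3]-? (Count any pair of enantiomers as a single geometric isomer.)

2

In an octahedral complex each vertex has one trans partner and four cis neighbours.
There are 2 geometric isomers: PPh3 mer; PPh3 fac.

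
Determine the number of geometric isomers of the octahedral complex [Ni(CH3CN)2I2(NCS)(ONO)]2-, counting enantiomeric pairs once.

6

There are 6 geometric isomers: CH3CN trans, I trans; CH3CN trans, I cis; CH3CN cis, I cis (3 arrangements, 2 chiral); CH3CN cis, I trans.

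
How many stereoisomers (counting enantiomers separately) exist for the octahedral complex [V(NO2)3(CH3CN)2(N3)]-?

3

There are 3 geometric isomers: NO2 mer, CH3CN trans; NO2 mer, CH3CN cis; NO2 fac, CH3CN cis.
Each arrangement has an internal mirror plane or centre of symmetry, so none is chiral.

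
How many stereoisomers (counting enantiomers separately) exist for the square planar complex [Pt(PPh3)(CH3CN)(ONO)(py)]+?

In a square planar complex each vertex has one trans partner and two cis neighbours.
There are 3 geometric isomers: (CH3CN/PPh3 trans, ONO/py trans); (CH3CN/py trans, ONO/PPh3 trans); (CH3CN/ONO trans, PPh3/py trans).
Each arrangement has an internal mirror plane or centre of symmetry, so none is chiral.

3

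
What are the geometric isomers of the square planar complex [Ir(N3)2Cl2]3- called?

cis and trans

The distinct arrangements are (2 in all): N3 cis; N3 trans.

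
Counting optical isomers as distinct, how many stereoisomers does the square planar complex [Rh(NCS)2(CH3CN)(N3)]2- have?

2

A square has two trans pairs of vertices; adjacent vertices are cis.
There are 2 geometric isomers: NCS cis; NCS trans.
Each arrangement has an internal mirror plane or centre of symmetry, so none is chiral.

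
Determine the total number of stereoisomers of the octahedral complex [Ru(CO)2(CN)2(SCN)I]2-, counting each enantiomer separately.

The six octahedral sites form three mutually perpendicular trans pairs.
There are 6 geometric isomers: CO trans, CN trans; CO cis, CN trans; CO cis, CN cis (3 arrangements, 2 chiral); CO trans, CN cis.
Of these, 2 lack any improper symmetry element and so occur as enantiomeric pairs, giving 6 + 2 = 8 stereoisomers in total.

8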